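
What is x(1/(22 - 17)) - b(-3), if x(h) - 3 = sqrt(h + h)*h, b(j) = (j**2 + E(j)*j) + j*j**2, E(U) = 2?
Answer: 27 + sqrt(10)/25 ≈ 27.126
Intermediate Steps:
b(j) = j**2 + j**3 + 2*j (b(j) = (j**2 + 2*j) + j*j**2 = (j**2 + 2*j) + j**3 = j**2 + j**3 + 2*j)
x(h) = 3 + sqrt(2)*h**(3/2) (x(h) = 3 + sqrt(h + h)*h = 3 + sqrt(2*h)*h = 3 + (sqrt(2)*sqrt(h))*h = 3 + sqrt(2)*h**(3/2))
x(1/(22 - 17)) - b(-3) = (3 + sqrt(2)*(1/(22 - 17))**(3/2)) - (-3)*(2 - 3 + (-3)**2) = (3 + sqrt(2)*(1/5)**(3/2)) - (-3)*(2 - 3 + 9) = (3 + sqrt(2)*(1/5)**(3/2)) - (-3)*8 = (3 + sqrt(2)*(sqrt(5)/25)) - 1*(-24) = (3 + sqrt(10)/25) + 24 = 27 + sqrt(10)/25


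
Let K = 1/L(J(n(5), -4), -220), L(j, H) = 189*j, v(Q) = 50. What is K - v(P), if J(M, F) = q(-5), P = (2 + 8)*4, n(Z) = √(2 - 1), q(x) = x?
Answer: -47251/945 ≈ -50.001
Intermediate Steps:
n(Z) = 1 (n(Z) = √1 = 1)
P = 40 (P = 10*4 = 40)
J(M, F) = -5
K = -1/945 (K = 1/(189*(-5)) = 1/(-945) = -1/945 ≈ -0.0010582)
K - v(P) = -1/945 - 1*50 = -1/945 - 50 = -47251/945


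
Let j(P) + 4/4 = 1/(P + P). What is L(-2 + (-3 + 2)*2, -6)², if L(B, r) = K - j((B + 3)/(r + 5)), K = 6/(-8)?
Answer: 1/16 ≈ 0.062500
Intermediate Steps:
j(P) = -1 + 1/(2*P) (j(P) = -1 + 1/(P + P) = -1 + 1/(2*P))
K = -¾ (K = 6*(-⅛) = -¾ ≈ -0.75000)
L(B, r) = -¾ - (½ - (3 + B)/(5 + r))*(5 + r)/(3 + B) (L(B, r) = -¾ - (½ - (B + 3)/(r + 5))/((B + 3)/(r + 5)) = -¾ - (½ - (3 + B)/(5 + r))/((3 + B)/(5 + r)) = -¾ - (5 + r)/(3 + B)*(½ - (3 + B)/(5 + r)) = -¾ - (½ - (3 + B)/(5 + r))*(5 + r)/(3 + B))
L(-2 + (-3 + 2)*2, -6)² = ((-7 + (-2 + (-3 + 2)*2) - 2*(-6))/(4*(3 + (-2 + (-3 + 2)*2))))² = ((-7 + (-2 - 1*2) + 12)/(4*(3 + (-2 - 1*2))))² = ((-7 + (-2 - 2) + 12)/(4*(3 + (-2 - 2))))² = ((-7 - 4 + 12)/(4*(3 - 4)))² = ((¼)*1/(-1))² = ((¼)*(-1)*1)² = (-¼)² = 1/16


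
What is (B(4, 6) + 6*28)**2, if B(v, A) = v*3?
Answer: 32400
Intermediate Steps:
B(v, A) = 3*v
(B(4, 6) + 6*28)**2 = (3*4 + 6*28)**2 = (12 + 168)**2 = 180**2 = 32400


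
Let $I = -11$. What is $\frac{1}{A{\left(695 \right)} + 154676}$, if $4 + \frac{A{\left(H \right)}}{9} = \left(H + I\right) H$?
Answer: $\frac{1}{4433060} \approx 2.2558 \cdot 10^{-7}$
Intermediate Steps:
$A{\left(H \right)} = -36 + 9 H \left(-11 + H\right)$ ($A{\left(H \right)} = -36 + 9 \left(H - 11\right) H = -36 + 9 \left(-11 + H\right) H = -36 + 9 H \left(-11 + H\right)$)
$\frac{1}{A{\left(695 \right)} + 154676} = \frac{1}{\left(-36 - 68805 + 9 \cdot 695^{2}\right) + 154676} = \frac{1}{\left(-36 - 68805 + 9 \cdot 483025\right) + 154676} = \frac{1}{\left(-36 - 68805 + 4347225\right) + 154676} = \frac{1}{4278384 + 154676} = \frac{1}{4433060}$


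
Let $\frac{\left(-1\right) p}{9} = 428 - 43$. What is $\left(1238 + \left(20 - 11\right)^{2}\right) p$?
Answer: $-4570335$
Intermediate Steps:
$p = -3465$ ($p = - 9 \left(428 - 43\right) = \left(-9\right) 385 = -3465$)
$\left(1238 + \left(20 - 11\right)^{2}\right) p = \left(1238 + \left(20 - 11\right)^{2}\right) \left(-3465\right) = \left(1238 + 9^{2}\right) \left(-3465\right) = \left(1238 + 81\right) \left(-3465\right) = 1319 \left(-3465\right) = -4570335$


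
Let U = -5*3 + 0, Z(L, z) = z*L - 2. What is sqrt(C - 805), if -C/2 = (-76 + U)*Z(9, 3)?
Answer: sqrt(3745) ≈ 61.196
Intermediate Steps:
Z(L, z) = -2 + L*z (Z(L, z) = L*z - 2 = -2 + L*z)
U = -15 (U = -15 + 0 = -15)
C = 4550 (C = -2*(-76 - 15)*(-2 + 9*3) = -(-182)*(-2 + 27) = -(-182)*25 = -2*(-2275) = 4550)
sqrt(C - 805) = sqrt(4550 - 805) = sqrt(3745)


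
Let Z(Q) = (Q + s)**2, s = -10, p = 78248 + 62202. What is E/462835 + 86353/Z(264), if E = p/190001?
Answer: 1518763054382591/1134695960732572 ≈ 1.3385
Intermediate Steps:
p = 140450
Z(Q) = (-10 + Q)**2 (Z(Q) = (Q - 10)**2 = (-10 + Q)**2)
E = 140450/190001 ≈ 0.73921
E/462835 + 86353/Z(264) = (140450/190001)/462835 + 86353/((-10 + 264)**2) = (140450/190001)*(1/462835) + 86353/(254**2) = 28090/17587822567 + 86353/64516 = 1518763054382591/1134695960732572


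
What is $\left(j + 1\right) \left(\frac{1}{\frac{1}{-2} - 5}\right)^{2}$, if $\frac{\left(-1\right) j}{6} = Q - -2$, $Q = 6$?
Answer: $- \frac{188}{121} \approx -1.5537$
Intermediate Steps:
$j = -48$ ($j = - 6 \left(6 - -2\right) = - 6 \left(6 + 2\right) = \left(-6\right) 8 = -48$)
$\left(j + 1\right) \left(\frac{1}{\frac{1}{-2} - 5}\right)^{2} = \left(-48 + 1\right) \left(\frac{1}{\frac{1}{-2} - 5}\right)^{2} = - 47 \left(\frac{1}{- \frac{1}{2} - 5}\right)^{2} = - 47 \left(\frac{1}{- \frac{11}{2}}\right)^{2} = - 47 \left(- \frac{2}{11}\right)^{2} = \left(-47\right) \frac{4}{121} = - \frac{188}{121}$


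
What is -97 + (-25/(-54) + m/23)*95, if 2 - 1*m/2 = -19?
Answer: 149611/1242 ≈ 120.46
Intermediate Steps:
m = 42 (m = 4 - 2*(-19) = 4 + 38 = 42)
-97 + (-25/(-54) + m/23)*95 = -97 + (-25/(-54) + 42/23)*95 = -97 + (-25*(-1/54) + 42*(1/23))*95 = -97 + (25/54 + 42/23)*95 = -97 + (2843/1242)*95 = -97 + 270085/1242 = 149611/1242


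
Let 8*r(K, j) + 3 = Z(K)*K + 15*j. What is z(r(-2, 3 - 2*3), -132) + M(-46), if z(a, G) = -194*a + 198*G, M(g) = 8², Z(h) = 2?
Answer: -24811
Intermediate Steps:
r(K, j) = -3/8 + K/4 + 15*j/8 (r(K, j) = -3/8 + (2*K + 15*j)/8 = -3/8 + (K/4 + 15*j/8) = -3/8 + K/4 + 15*j/8)
M(g) = 64
z(r(-2, 3 - 2*3), -132) + M(-46) = (-194*(-3/8 + (¼)*(-2) + 15*(3 - 2*3)/8) + 198*(-132)) + 64 = (-194*(-3/8 - ½ + 15*(3 - 6)/8) - 26136) + 64 = (-194*(-3/8 - ½ + (15/8)*(-3)) - 26136) + 64 = (-194*(-3/8 - ½ - 45/8) - 26136) + 64 = (-194*(-13/2) - 26136) + 64 = (1261 - 26136) + 64 = -24875 + 64 = -24811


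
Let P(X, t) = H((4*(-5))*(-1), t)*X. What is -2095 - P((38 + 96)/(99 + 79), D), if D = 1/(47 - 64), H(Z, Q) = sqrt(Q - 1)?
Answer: -2095 - 201*I*sqrt(34)/1513 ≈ -2095.0 - 0.77463*I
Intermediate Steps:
H(Z, Q) = sqrt(-1 + Q)
D = -1/17 (D = 1/(-17) = -1/17 ≈ -0.058824)
P(X, t) = X*sqrt(-1 + t) (P(X, t) = sqrt(-1 + t)*X = X*sqrt(-1 + t))
-2095 - P((38 + 96)/(99 + 79), D) = -2095 - (38 + 96)/(99 + 79)*sqrt(-1 - 1/17) = -2095 - 134/178*sqrt(-18/17) = -2095 - 134*(1/178)*3*I*sqrt(34)/17 = -2095 - 67*3*I*sqrt(34)/17/89 = -2095 - 201*I*sqrt(34)/1513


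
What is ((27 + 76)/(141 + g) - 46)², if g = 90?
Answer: 110733529/53361 ≈ 2075.2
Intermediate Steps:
((27 + 76)/(141 + g) - 46)² = ((27 + 76)/(141 + 90) - 46)² = (103/231 - 46)² = (-10523/231)² = 110733529/53361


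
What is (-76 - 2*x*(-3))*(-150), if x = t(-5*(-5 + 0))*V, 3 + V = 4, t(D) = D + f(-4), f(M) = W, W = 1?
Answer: -12000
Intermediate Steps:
f(M) = 1
t(D) = 1 + D (t(D) = D + 1 = 1 + D)
V = 1 (V = -3 + 4 = 1)
x = 26 (x = (1 - 5*(-5 + 0))*1 = (1 - 5*(-5))*1 = (1 + 25)*1 = 26*1 = 26)
(-76 - 2*x*(-3))*(-150) = (-76 - 2*26*(-3))*(-150) = (-76 - 52*(-3))*(-150) = (-76 + 156)*(-150) = 80*(-150) = -12000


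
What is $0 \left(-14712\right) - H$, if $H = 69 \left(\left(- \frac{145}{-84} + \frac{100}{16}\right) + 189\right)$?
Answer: $- \frac{190279}{14} \approx -13591.0$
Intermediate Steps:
$H = \frac{190279}{14}$ ($H = 69 \left(\left(\left(-145\right) \left(- \frac{1}{84}\right) + 100 \cdot \frac{1}{16}\right) + 189\right) = 69 \left(\left(\frac{145}{84} + \frac{25}{4}\right) + 189\right) = 69 \left(\frac{335}{42} + 189\right) = 69 \cdot \frac{8273}{42} = \frac{190279}{14} \approx 13591.0$)
$0 \left(-14712\right) - H = 0 \left(-14712\right) - \frac{190279}{14} = 0 - \frac{190279}{14} = - \frac{190279}{14}$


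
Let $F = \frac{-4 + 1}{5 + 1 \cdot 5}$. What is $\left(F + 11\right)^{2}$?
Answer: $\frac{11449}{100} \approx 114.49$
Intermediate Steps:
$F = - \frac{3}{10}$ ($F = - \frac{3}{5 + 5} = - \frac{3}{10} \approx -0.3$)
$\left(F + 11\right)^{2} = \left(- \frac{3}{10} + 11\right)^{2} = \left(\frac{107}{10}\right)^{2} = \frac{11449}{100}$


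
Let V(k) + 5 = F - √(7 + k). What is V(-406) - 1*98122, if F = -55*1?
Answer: -98182 - I*√399 ≈ -98182.0 - 19.975*I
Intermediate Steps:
F = -55
V(k) = -60 - √(7 + k) (V(k) = -5 + (-55 - √(7 + k)) = -60 - √(7 + k))
V(-406) - 1*98122 = (-60 - √(7 - 406)) - 1*98122 = (-60 - √(-399)) - 98122 = (-60 - I*√399) - 98122 = -98182 - I*√399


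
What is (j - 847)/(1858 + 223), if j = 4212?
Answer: 3365/2081 ≈ 1.6170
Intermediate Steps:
(j - 847)/(1858 + 223) = (4212 - 847)/(1858 + 223) = 3365/2081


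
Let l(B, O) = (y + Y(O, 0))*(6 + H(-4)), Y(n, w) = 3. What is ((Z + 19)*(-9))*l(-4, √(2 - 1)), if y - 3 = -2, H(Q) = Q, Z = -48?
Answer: 2088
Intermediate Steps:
y = 1 (y = 3 - 2 = 1)
l(B, O) = 8 (l(B, O) = (1 + 3)*(6 - 4) = 4*2 = 8)
((Z + 19)*(-9))*l(-4, √(2 - 1)) = ((-48 + 19)*(-9))*8 = -29*(-9)*8 = 261*8 = 2088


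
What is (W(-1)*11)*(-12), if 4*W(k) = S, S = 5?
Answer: -165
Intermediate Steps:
W(k) = 5/4 (W(k) = (¼)*5 = 5/4)
(W(-1)*11)*(-12) = ((5/4)*11)*(-12) = (55/4)*(-12) = -165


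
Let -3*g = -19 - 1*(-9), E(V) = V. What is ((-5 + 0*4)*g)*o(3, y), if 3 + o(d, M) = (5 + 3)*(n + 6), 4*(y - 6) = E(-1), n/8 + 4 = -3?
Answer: 20150/3 ≈ 6716.7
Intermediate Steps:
n = -56 (n = -32 + 8*(-3) = -32 - 24 = -56)
y = 23/4 (y = 6 + (1/4)*(-1) = 6 - 1/4 = 23/4 ≈ 5.7500)
o(d, M) = -403 (o(d, M) = -3 + (5 + 3)*(-56 + 6) = -3 + 8*(-50) = -3 - 400 = -403)
g = 10/3 (g = -(-19 - 1*(-9))/3 = -(-19 + 9)/3 = -1/3*(-10) = 10/3 ≈ 3.3333)
((-5 + 0*4)*g)*o(3, y) = ((-5 + 0*4)*(10/3))*(-403) = ((-5 + 0)*(10/3))*(-403) = -5*10/3*(-403) = -50/3*(-403) = 20150/3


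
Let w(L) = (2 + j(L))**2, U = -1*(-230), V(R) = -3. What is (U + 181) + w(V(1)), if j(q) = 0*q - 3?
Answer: 412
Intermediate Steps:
j(q) = -3 (j(q) = 0 - 3 = -3)
U = 230
w(L) = 1 (w(L) = (2 - 3)**2 = (-1)**2 = 1)
(U + 181) + w(V(1)) = (230 + 181) + 1 = 411 + 1 = 412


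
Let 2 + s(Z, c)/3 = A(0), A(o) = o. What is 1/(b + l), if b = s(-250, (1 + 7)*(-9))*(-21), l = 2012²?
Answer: 1/4048270 ≈ 2.4702e-7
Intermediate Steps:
s(Z, c) = -6 (s(Z, c) = -6 + 3*0 = -6 + 0 = -6)
l = 4048144
b = 126 (b = -6*(-21) = 126)
1/(b + l) = 1/(126 + 4048144) = 1/4048270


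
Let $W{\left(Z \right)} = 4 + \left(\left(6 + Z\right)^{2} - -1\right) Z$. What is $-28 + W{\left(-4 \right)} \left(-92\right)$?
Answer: $1444$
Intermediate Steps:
$W{\left(Z \right)} = 4 + Z \left(1 + \left(6 + Z\right)^{2}\right)$ ($W{\left(Z \right)} = 4 + \left(\left(6 + Z\right)^{2} + 1\right) Z = 4 + \left(1 + \left(6 + Z\right)^{2}\right) Z = 4 + Z \left(1 + \left(6 + Z\right)^{2}\right)$)
$-28 + W{\left(-4 \right)} \left(-92\right) = -28 + \left(4 - 4 - 4 \left(6 - 4\right)^{2}\right) \left(-92\right) = -28 + \left(4 - 4 - 4 \cdot 2^{2}\right) \left(-92\right) = -28 + \left(4 - 4 - 16\right) \left(-92\right) = -28 - -1472 = -28 + 1472 = 1444$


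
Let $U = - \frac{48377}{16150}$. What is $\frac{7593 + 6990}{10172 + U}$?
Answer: $\frac{78505150}{54743141} \approx 1.4341$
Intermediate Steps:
$U = - \frac{48377}{16150}$ ($U = \left(-48377\right) \frac{1}{16150} = - \frac{48377}{16150} \approx -2.9955$)
$\frac{7593 + 6990}{10172 + U} = \frac{7593 + 6990}{10172 - \frac{48377}{16150}} = \frac{14583}{\frac{164229423}{16150}} = 14583 \cdot \frac{16150}{164229423} = \frac{78505150}{54743141}$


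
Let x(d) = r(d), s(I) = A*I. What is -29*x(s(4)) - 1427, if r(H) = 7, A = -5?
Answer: -1630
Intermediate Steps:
s(I) = -5*I
x(d) = 7
-29*x(s(4)) - 1427 = -29*7 - 1427 = -203 - 1427 = -1630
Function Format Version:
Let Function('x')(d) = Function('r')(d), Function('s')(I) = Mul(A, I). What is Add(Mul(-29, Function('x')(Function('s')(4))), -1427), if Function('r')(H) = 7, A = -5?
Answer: -1630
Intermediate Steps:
Function('s')(I) = Mul(-5, I)
Function('x')(d) = 7
Add(Mul(-29, Function('x')(Function('s')(4))), -1427) = Add(Mul(-29, 7), -1427) = Add(-203, -1427) = -1630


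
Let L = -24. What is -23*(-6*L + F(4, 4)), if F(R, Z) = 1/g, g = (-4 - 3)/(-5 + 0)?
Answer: -23299/7 ≈ -3328.4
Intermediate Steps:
g = 7/5 (g = -7/(-5) = -7*(-1/5) = 7/5 ≈ 1.4000)
F(R, Z) = 5/7 (F(R, Z) = 1/(7/5) = 5/7)
-23*(-6*L + F(4, 4)) = -23*(-6*(-24) + 5/7) = -23*(144 + 5/7) = -23*1013/7 = -23299/7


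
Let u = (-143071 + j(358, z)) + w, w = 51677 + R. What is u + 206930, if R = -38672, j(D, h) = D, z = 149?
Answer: 77222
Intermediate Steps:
w = 13005 (w = 51677 - 38672 = 13005)
u = -129708 (u = (-143071 + 358) + 13005 = -142713 + 13005 = -129708)
u + 206930 = -129708 + 206930 = 77222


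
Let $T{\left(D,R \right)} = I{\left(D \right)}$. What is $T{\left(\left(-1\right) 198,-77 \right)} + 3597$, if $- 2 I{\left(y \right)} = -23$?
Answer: $\frac{7217}{2} \approx 3608.5$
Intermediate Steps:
$I{\left(y \right)} = \frac{23}{2}$ ($I{\left(y \right)} = \left(- \frac{1}{2}\right) \left(-23\right) = \frac{23}{2}$)
$T{\left(D,R \right)} = \frac{23}{2}$
$T{\left(\left(-1\right) 198,-77 \right)} + 3597 = \frac{23}{2} + 3597 = \frac{7217}{2}$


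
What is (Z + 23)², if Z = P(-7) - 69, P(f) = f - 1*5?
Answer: 3364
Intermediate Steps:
P(f) = -5 + f (P(f) = f - 5 = -5 + f)
Z = -81 (Z = (-5 - 7) - 69 = -12 - 69 = -81)
(Z + 23)² = (-81 + 23)² = (-58)² = 3364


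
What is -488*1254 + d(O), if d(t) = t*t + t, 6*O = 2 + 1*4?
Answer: -611950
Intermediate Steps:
O = 1 (O = (2 + 1*4)/6 = (2 + 4)/6 = (⅙)*6 = 1)
d(t) = t + t² (d(t) = t² + t = t + t²)
-488*1254 + d(O) = -488*1254 + 1*(1 + 1) = -611952 + 1*2 = -611952 + 2 = -611950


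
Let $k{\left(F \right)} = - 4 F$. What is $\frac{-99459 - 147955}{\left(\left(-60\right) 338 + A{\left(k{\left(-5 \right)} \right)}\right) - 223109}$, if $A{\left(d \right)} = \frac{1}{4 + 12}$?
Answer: $\frac{3958624}{3894223} \approx 1.0165$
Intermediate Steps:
$A{\left(d \right)} = \frac{1}{16}$
$\frac{-99459 - 147955}{\left(\left(-60\right) 338 + A{\left(k{\left(-5 \right)} \right)}\right) - 223109} = \frac{-99459 - 147955}{\left(\left(-60\right) 338 + \frac{1}{16}\right) - 223109} = - \frac{247414}{\left(-20280 + \frac{1}{16}\right) - 223109} = - \frac{247414}{- \frac{324479}{16} - 223109} = - \frac{247414}{- \frac{3894223}{16}} = \left(-247414\right) \left(- \frac{16}{3894223}\right) = \frac{3958624}{3894223}$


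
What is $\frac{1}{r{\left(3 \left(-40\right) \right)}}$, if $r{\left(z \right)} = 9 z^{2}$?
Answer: $\frac{1}{129600} \approx 7.7161 \cdot 10^{-6}$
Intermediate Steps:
$\frac{1}{r{\left(3 \left(-40\right) \right)}} = \frac{1}{9 \left(3 \left(-40\right)\right)^{2}} = \frac{1}{9 \left(-120\right)^{2}} = \frac{1}{9 \cdot 14400} = \frac{1}{129600}$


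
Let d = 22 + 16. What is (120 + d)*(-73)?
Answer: -11534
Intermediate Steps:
d = 38
(120 + d)*(-73) = (120 + 38)*(-73) = 158*(-73) = -11534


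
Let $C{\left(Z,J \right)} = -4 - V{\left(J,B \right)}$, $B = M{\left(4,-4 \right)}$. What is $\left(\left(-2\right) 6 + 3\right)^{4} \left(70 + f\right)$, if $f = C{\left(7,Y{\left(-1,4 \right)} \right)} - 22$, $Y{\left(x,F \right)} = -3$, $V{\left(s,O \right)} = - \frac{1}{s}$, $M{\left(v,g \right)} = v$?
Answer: $286497$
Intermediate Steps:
$B = 4$
$C{\left(Z,J \right)} = -4 + \frac{1}{J}$ ($C{\left(Z,J \right)} = -4 - - \frac{1}{J} = -4 + \frac{1}{J}$)
$f = - \frac{79}{3}$ ($f = \left(-4 + \frac{1}{-3}\right) - 22 = \left(-4 - \frac{1}{3}\right) - 22 = - \frac{13}{3} - 22 = - \frac{79}{3} \approx -26.333$)
$\left(\left(-2\right) 6 + 3\right)^{4} \left(70 + f\right) = \left(\left(-2\right) 6 + 3\right)^{4} \left(70 - \frac{79}{3}\right) = \left(-12 + 3\right)^{4} \cdot \frac{131}{3} = \left(-9\right)^{4} \cdot \frac{131}{3} = 6561 \cdot \frac{131}{3} = 286497$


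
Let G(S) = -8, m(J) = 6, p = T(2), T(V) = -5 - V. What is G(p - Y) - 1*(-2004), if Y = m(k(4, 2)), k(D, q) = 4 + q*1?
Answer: 1996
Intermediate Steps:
p = -7 (p = -5 - 1*2 = -5 - 2 = -7)
k(D, q) = 4 + q
Y = 6
G(p - Y) - 1*(-2004) = -8 - 1*(-2004) = -8 + 2004 = 1996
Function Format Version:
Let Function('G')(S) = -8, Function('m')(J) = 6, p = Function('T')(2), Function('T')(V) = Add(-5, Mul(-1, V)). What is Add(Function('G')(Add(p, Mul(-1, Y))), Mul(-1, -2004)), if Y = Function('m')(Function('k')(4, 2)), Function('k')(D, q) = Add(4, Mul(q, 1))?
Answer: 1996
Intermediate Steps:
p = -7 (p = Add(-5, Mul(-1, 2)) = Add(-5, -2) = -7)
Function('k')(D, q) = Add(4, q)
Y = 6
Add(Function('G')(Add(p, Mul(-1, Y))), Mul(-1, -2004)) = Add(-8, Mul(-1, -2004)) = Add(-8, 2004) = 1996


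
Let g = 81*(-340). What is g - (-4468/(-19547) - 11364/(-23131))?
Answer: -12452306715196/452141657 ≈ -27541.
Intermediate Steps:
g = -27540
g - (-4468/(-19547) - 11364/(-23131)) = -27540 - (-4468/(-19547) - 11364/(-23131)) = -27540 - (-4468*(-1/19547) - 11364*(-1/23131)) = -27540 - (4468/19547 + 11364/23131) = -27540 - 1*325481416/452141657 = -27540 - 325481416/452141657 = -12452306715196/452141657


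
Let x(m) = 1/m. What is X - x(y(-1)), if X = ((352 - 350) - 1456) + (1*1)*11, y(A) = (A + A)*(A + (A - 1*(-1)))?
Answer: -2887/2 ≈ -1443.5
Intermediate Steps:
y(A) = 2*A*(1 + 2*A) (y(A) = (2*A)*(A + (A + 1)) = (2*A)*(A + (1 + A)) = (2*A)*(1 + 2*A) = 2*A*(1 + 2*A))
X = -1443 (X = (2 - 1456) + 1*11 = -1454 + 11 = -1443)
X - x(y(-1)) = -1443 - 1/(2*(-1)*(1 + 2*(-1))) = -1443 - 1/(2*(-1)*(1 - 2)) = -1443 - 1/(2*(-1)*(-1)) = -1443 - 1/2 = -1443 - 1*½ = -1443 - ½ = -2887/2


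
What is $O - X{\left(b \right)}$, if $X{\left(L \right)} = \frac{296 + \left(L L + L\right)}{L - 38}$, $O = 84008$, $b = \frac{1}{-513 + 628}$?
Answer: $\frac{42212474196}{502435} \approx 84016.0$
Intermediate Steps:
$b = \frac{1}{115} \approx 0.0086956$
$X{\left(L \right)} = \frac{296 + L + L^{2}}{-38 + L}$ ($X{\left(L \right)} = \frac{296 + \left(L^{2} + L\right)}{-38 + L} = \frac{296 + \left(L + L^{2}\right)}{-38 + L} = \frac{296 + L + L^{2}}{-38 + L}$)
$O - X{\left(b \right)} = 84008 - \frac{296 + \frac{1}{115} + \left(\frac{1}{115}\right)^{2}}{-38 + \frac{1}{115}} = 84008 - \frac{296 + \frac{1}{115} + \frac{1}{13225}}{- \frac{4369}{115}} = 84008 - \left(- \frac{115}{4369}\right) \frac{3914716}{13225} = 84008 - - \frac{3914716}{502435} = 84008 + \frac{3914716}{502435} = \frac{42212474196}{502435}$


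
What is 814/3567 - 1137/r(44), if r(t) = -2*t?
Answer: 4127311/313896 ≈ 13.149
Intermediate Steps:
814/3567 - 1137/r(44) = 814/3567 - 1137/((-2*44)) = 814*(1/3567) - 1137/(-88) = 814/3567 - 1137*(-1/88) = 814/3567 + 1137/88 = 4127311/313896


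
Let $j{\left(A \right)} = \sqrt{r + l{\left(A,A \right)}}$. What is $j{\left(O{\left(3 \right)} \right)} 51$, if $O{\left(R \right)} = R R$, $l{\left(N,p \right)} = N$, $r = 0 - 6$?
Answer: $51 \sqrt{3} \approx 88.335$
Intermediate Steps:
$r = -6$ ($r = 0 - 6 = -6$)
$O{\left(R \right)} = R^{2}$
$j{\left(A \right)} = \sqrt{-6 + A}$
$j{\left(O{\left(3 \right)} \right)} 51 = \sqrt{-6 + 3^{2}} \cdot 51 = \sqrt{-6 + 9} \cdot 51 = \sqrt{3} \cdot 51 = 51 \sqrt{3}$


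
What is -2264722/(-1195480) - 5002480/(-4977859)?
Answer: 8626915790299/2975465438660 ≈ 2.8993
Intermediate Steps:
-2264722/(-1195480) - 5002480/(-4977859) = -2264722*(-1/1195480) - 5002480*(-1/4977859) = 1132361/597740 + 5002480/4977859 = 8626915790299/2975465438660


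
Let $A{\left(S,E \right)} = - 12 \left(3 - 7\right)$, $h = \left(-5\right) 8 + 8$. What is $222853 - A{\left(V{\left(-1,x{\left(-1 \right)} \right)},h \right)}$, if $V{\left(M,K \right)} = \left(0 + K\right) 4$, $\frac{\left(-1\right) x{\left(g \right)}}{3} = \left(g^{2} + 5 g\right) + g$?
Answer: $222805$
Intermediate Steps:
$x{\left(g \right)} = - 18 g - 3 g^{2}$ ($x{\left(g \right)} = - 3 \left(\left(g^{2} + 5 g\right) + g\right) = - 3 \left(g^{2} + 6 g\right) = - 18 g - 3 g^{2}$)
$V{\left(M,K \right)} = 4 K$ ($V{\left(M,K \right)} = K 4 = 4 K$)
$h = -32$ ($h = -40 + 8 = -32$)
$A{\left(S,E \right)} = 48$ ($A{\left(S,E \right)} = \left(-12\right) \left(-4\right) = 48$)
$222853 - A{\left(V{\left(-1,x{\left(-1 \right)} \right)},h \right)} = 222853 - 48 = 222805$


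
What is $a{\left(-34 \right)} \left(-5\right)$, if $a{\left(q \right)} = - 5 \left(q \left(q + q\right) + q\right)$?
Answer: $56950$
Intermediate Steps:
$a{\left(q \right)} = - 10 q^{2} - 5 q$ ($a{\left(q \right)} = - 5 \left(q 2 q + q\right) = - 5 \left(2 q^{2} + q\right) = - 5 \left(q + 2 q^{2}\right) = - 10 q^{2} - 5 q$)
$a{\left(-34 \right)} \left(-5\right) = \left(-5\right) \left(-34\right) \left(1 + 2 \left(-34\right)\right) \left(-5\right) = \left(-5\right) \left(-34\right) \left(1 - 68\right) \left(-5\right) = \left(-5\right) \left(-34\right) \left(-67\right) \left(-5\right) = \left(-11390\right) \left(-5\right) = 56950$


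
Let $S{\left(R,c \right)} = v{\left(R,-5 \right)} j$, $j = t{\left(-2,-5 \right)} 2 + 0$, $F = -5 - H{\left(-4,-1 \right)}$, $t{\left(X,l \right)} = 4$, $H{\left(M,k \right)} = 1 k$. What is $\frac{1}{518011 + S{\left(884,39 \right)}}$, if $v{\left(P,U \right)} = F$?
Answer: $\frac{1}{517979} \approx 1.9306 \cdot 10^{-6}$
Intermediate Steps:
$H{\left(M,k \right)} = k$
$F = -4$ ($F = -5 - -1 = -5 + 1 = -4$)
$v{\left(P,U \right)} = -4$
$j = 8$ ($j = 4 \cdot 2 + 0 = 8 + 0 = 8$)
$S{\left(R,c \right)} = -32$ ($S{\left(R,c \right)} = \left(-4\right) 8 = -32$)
$\frac{1}{518011 + S{\left(884,39 \right)}} = \frac{1}{518011 - 32} = \frac{1}{517979}$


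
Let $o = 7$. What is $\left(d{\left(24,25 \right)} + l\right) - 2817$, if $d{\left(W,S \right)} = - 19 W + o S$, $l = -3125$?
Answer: $-6223$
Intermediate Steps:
$d{\left(W,S \right)} = - 19 W + 7 S$
$\left(d{\left(24,25 \right)} + l\right) - 2817 = \left(\left(\left(-19\right) 24 + 7 \cdot 25\right) - 3125\right) - 2817 = \left(\left(-456 + 175\right) - 3125\right) - 2817 = \left(-281 - 3125\right) - 2817 = -3406 - 2817 = -6223$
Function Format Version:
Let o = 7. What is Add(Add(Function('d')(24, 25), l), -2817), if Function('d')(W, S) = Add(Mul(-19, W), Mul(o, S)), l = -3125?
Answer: -6223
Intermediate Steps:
Function('d')(W, S) = Add(Mul(-19, W), Mul(7, S))
Add(Add(Function('d')(24, 25), l), -2817) = Add(Add(Add(Mul(-19, 24), Mul(7, 25)), -3125), -2817) = Add(Add(Add(-456, 175), -3125), -2817) = Add(Add(-281, -3125), -2817) = Add(-3406, -2817) = -6223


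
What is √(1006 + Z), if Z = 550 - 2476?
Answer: 2*I*√230 ≈ 30.332*I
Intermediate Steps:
Z = -1926
√(1006 + Z) = √(1006 - 1926) = √(-920) = 2*I*√230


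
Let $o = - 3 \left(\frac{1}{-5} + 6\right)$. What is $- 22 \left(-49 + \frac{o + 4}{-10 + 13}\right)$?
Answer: $\frac{17644}{15} \approx 1176.3$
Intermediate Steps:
$o = - \frac{87}{5}$ ($o = - 3 \left(- \frac{1}{5} + 6\right) = \left(-3\right) \frac{29}{5} = - \frac{87}{5} \approx -17.4$)
$- 22 \left(-49 + \frac{o + 4}{-10 + 13}\right) = - 22 \left(-49 + \frac{- \frac{87}{5} + 4}{-10 + 13}\right) = - 22 \left(-49 - \frac{67}{5 \cdot 3}\right) = - 22 \left(-49 - \frac{67}{15}\right) = \left(-22\right) \left(- \frac{802}{15}\right) = \frac{17644}{15}$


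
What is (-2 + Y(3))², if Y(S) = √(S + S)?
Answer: (2 - √6)² ≈ 0.20204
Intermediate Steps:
Y(S) = √2*√S (Y(S) = √(2*S) = √2*√S)
(-2 + Y(3))² = (-2 + √2*√3)² = (-2 + √6)²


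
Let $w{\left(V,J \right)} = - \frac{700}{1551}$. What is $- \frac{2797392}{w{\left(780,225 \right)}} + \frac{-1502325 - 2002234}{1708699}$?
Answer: $\frac{1853405965721027}{299022325} \approx 6.1982 \cdot 10^{6}$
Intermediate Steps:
$w{\left(V,J \right)} = - \frac{700}{1551}$ ($w{\left(V,J \right)} = \left(-700\right) \frac{1}{1551} = - \frac{700}{1551}$)
$- \frac{2797392}{w{\left(780,225 \right)}} + \frac{-1502325 - 2002234}{1708699} = - \frac{2797392}{- \frac{700}{1551}} + \frac{-1502325 - 2002234}{1708699} = \left(-2797392\right) \left(- \frac{1551}{700}\right) - \frac{3504559}{1708699} = \frac{1084688748}{175} - \frac{3504559}{1708699} = \frac{1853405965721027}{299022325}$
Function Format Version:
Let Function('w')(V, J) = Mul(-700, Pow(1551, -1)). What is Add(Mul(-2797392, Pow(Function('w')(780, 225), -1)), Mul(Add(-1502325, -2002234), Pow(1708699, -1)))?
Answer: Rational(1853405965721027, 299022325) ≈ 6.1982e+6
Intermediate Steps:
Function('w')(V, J) = Rational(-700, 1551) (Function('w')(V, J) = Mul(-700, Rational(1, 1551)) = Rational(-700, 1551))
Add(Mul(-2797392, Pow(Function('w')(780, 225), -1)), Mul(Add(-1502325, -2002234), Pow(1708699, -1))) = Add(Mul(-2797392, Pow(Rational(-700, 1551), -1)), Mul(Add(-1502325, -2002234), Pow(1708699, -1))) = Add(Mul(-2797392, Rational(-1551, 700)), Mul(-3504559, Rational(1, 1708699))) = Add(Rational(1084688748, 175), Rational(-3504559, 1708699)) = Rational(1853405965721027, 299022325)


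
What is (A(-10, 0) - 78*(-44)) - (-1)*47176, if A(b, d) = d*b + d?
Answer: 50608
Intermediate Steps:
A(b, d) = d + b*d (A(b, d) = b*d + d = d + b*d)
(A(-10, 0) - 78*(-44)) - (-1)*47176 = (0*(1 - 10) - 78*(-44)) - (-1)*47176 = (0*(-9) + 3432) - 1*(-47176) = (0 + 3432) + 47176 = 3432 + 47176 = 50608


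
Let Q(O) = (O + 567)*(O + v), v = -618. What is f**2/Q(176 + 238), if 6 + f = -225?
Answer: -5929/22236 ≈ -0.26664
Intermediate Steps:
f = -231 (f = -6 - 225 = -231)
Q(O) = (-618 + O)*(567 + O) (Q(O) = (O + 567)*(O - 618) = (567 + O)*(-618 + O) = (-618 + O)*(567 + O))
f**2/Q(176 + 238) = (-231)**2/(-350406 + (176 + 238)**2 - 51*(176 + 238)) = 53361/(-350406 + 414**2 - 51*414) = 53361/(-350406 + 171396 - 21114) = 53361/(-200124) = 53361*(-1/200124) = -5929/22236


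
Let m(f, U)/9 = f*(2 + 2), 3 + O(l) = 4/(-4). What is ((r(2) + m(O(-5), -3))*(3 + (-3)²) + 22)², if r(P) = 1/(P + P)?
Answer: 2900209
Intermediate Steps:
O(l) = -4 (O(l) = -3 + 4/(-4) = -3 + 4*(-¼) = -3 - 1 = -4)
r(P) = 1/(2*P)
m(f, U) = 36*f (m(f, U) = 9*(f*(2 + 2)) = 9*(f*4) = 9*(4*f) = 36*f)
((r(2) + m(O(-5), -3))*(3 + (-3)²) + 22)² = (((½)/2 + 36*(-4))*(3 + (-3)²) + 22)² = (((½)*(½) - 144)*(3 + 9) + 22)² = ((¼ - 144)*12 + 22)² = (-575/4*12 + 22)² = (-1725 + 22)² = (-1703)² = 2900209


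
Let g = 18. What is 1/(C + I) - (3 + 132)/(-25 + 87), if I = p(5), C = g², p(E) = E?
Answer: -44353/20398 ≈ -2.1744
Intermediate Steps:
C = 324 (C = 18² = 324)
I = 5
1/(C + I) - (3 + 132)/(-25 + 87) = 1/(324 + 5) - (3 + 132)/(-25 + 87) = 1/329 - 135/62 = -44353/20398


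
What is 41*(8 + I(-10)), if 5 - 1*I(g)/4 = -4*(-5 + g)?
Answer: -8692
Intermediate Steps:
I(g) = -60 + 16*g (I(g) = 20 - (-16)*(-5 + g) = 20 - 4*(20 - 4*g) = 20 + (-80 + 16*g) = -60 + 16*g)
41*(8 + I(-10)) = 41*(8 + (-60 + 16*(-10))) = 41*(8 + (-60 - 160)) = 41*(8 - 220) = 41*(-212) = -8692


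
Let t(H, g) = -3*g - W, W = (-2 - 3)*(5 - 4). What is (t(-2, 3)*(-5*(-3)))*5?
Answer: -300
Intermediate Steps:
W = -5 (W = -5*1 = -5)
t(H, g) = 5 - 3*g (t(H, g) = -3*g - 1*(-5) = -3*g + 5 = 5 - 3*g)
(t(-2, 3)*(-5*(-3)))*5 = ((5 - 3*3)*(-5*(-3)))*5 = ((5 - 9)*15)*5 = -4*15*5 = -60*5 = -300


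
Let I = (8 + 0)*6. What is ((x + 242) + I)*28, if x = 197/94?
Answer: 384398/47 ≈ 8178.7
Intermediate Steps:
x = 197/94 (x = 197*(1/94) = 197/94 ≈ 2.0957)
I = 48 (I = 8*6 = 48)
((x + 242) + I)*28 = ((197/94 + 242) + 48)*28 = (22945/94 + 48)*28 = (27457/94)*28 = 384398/47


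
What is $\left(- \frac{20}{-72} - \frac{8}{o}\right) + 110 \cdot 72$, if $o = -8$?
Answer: $\frac{142583}{18} \approx 7921.3$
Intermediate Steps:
$\left(- \frac{20}{-72} - \frac{8}{o}\right) + 110 \cdot 72 = \left(- \frac{20}{-72} - \frac{8}{-8}\right) + 110 \cdot 72 = \left(\left(-20\right) \left(- \frac{1}{72}\right) - -1\right) + 7920 = \left(\frac{5}{18} + 1\right) + 7920 = \frac{23}{18} + 7920 = \frac{142583}{18}$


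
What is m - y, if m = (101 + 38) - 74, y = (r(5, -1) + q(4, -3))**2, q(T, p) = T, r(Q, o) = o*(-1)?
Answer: 40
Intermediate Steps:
r(Q, o) = -o
y = 25 (y = (-1*(-1) + 4)**2 = (1 + 4)**2 = 5**2 = 25)
m = 65 (m = 139 - 74 = 65)
m - y = 65 - 1*25 = 65 - 25 = 40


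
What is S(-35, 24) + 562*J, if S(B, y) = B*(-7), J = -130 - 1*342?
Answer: -265019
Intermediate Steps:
J = -472 (J = -130 - 342 = -472)
S(B, y) = -7*B
S(-35, 24) + 562*J = -7*(-35) + 562*(-472) = 245 - 265264 = -265019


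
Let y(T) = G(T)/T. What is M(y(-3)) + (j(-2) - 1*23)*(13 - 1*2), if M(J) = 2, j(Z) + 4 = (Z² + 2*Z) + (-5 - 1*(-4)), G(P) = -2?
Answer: -306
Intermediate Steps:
j(Z) = -5 + Z² + 2*Z (j(Z) = -4 + ((Z² + 2*Z) + (-5 - 1*(-4))) = -4 + ((Z² + 2*Z) + (-5 + 4)) = -4 + ((Z² + 2*Z) - 1) = -4 + (-1 + Z² + 2*Z) = -5 + Z² + 2*Z)
y(T) = -2/T
M(y(-3)) + (j(-2) - 1*23)*(13 - 1*2) = 2 + ((-5 + (-2)² + 2*(-2)) - 1*23)*(13 - 1*2) = 2 + ((-5 + 4 - 4) - 23)*(13 - 2) = 2 + (-5 - 23)*11 = 2 - 28*11 = 2 - 308 = -306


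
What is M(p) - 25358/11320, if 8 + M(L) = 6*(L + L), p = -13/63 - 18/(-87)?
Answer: -35274391/3446940 ≈ -10.234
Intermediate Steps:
p = 1/1827 (p = -13*1/63 - 18*(-1/87) = -13/63 + 6/29 = 1/1827 ≈ 0.00054735)
M(L) = -8 + 12*L (M(L) = -8 + 6*(L + L) = -8 + 6*(2*L) = -8 + 12*L)
M(p) - 25358/11320 = (-8 + 12*(1/1827)) - 25358/11320 = (-8 + 4/609) - 25358*1/11320 = -4868/609 - 12679/5660 = -35274391/3446940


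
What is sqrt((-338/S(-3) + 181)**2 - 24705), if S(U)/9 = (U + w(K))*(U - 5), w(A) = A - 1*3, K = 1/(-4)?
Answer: sqrt(394098511)/225 ≈ 88.231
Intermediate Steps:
K = -1/4 ≈ -0.25000
w(A) = -3 + A (w(A) = A - 3 = -3 + A)
S(U) = 9*(-5 + U)*(-13/4 + U) (S(U) = 9*((U + (-3 - 1/4))*(U - 5)) = 9*((U - 13/4)*(-5 + U)) = 9*((-13/4 + U)*(-5 + U)) = 9*((-5 + U)*(-13/4 + U)) = 9*(-5 + U)*(-13/4 + U))
sqrt((-338/S(-3) + 181)**2 - 24705) = sqrt((-338/(585/4 + 9*(-3)**2 - 297/4*(-3)) + 181)**2 - 24705) = sqrt((-338/(585/4 + 9*9 + 891/4) + 181)**2 - 24705) = sqrt((-338/(585/4 + 81 + 891/4) + 181)**2 - 24705) = sqrt((-338/450 + 181)**2 - 24705) = sqrt((-338*1/450 + 181)**2 - 24705) = sqrt((-169/225 + 181)**2 - 24705) = sqrt((40556/225)**2 - 24705) = sqrt(1644789136/50625 - 24705) = sqrt(394098511/50625) = sqrt(394098511)/225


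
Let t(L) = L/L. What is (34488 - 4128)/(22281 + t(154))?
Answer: 15180/11141 ≈ 1.3625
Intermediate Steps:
t(L) = 1
(34488 - 4128)/(22281 + t(154)) = (34488 - 4128)/(22281 + 1) = 30360/22282 = 30360*(1/22282) = 15180/11141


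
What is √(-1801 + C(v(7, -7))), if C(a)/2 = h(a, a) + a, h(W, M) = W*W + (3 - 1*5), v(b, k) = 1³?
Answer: I*√1801 ≈ 42.438*I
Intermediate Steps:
v(b, k) = 1
h(W, M) = -2 + W² (h(W, M) = W² + (3 - 5) = W² - 2 = -2 + W²)
C(a) = -4 + 2*a + 2*a² (C(a) = 2*((-2 + a²) + a) = 2*(-2 + a + a²) = -4 + 2*a + 2*a²)
√(-1801 + C(v(7, -7))) = √(-1801 + (-4 + 2*1 + 2*1²)) = √(-1801 + (-4 + 2 + 2*1)) = √(-1801 + (-4 + 2 + 2)) = √(-1801 + 0) = √(-1801) = I*√1801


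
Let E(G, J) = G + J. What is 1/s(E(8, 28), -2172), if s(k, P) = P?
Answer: -1/2172 ≈ -0.00046040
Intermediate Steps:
1/s(E(8, 28), -2172) = 1/(-2172) = -1/2172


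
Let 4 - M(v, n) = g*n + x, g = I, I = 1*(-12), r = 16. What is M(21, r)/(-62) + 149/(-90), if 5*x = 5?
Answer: -6697/1395 ≈ -4.8007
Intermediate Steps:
I = -12
g = -12
x = 1 (x = (1/5)*5 = 1)
M(v, n) = 3 + 12*n (M(v, n) = 4 - (-12*n + 1) = 4 - (1 - 12*n) = 4 + (-1 + 12*n) = 3 + 12*n)
M(21, r)/(-62) + 149/(-90) = (3 + 12*16)/(-62) + 149/(-90) = (3 + 192)*(-1/62) + 149*(-1/90) = 195*(-1/62) - 149/90 = -195/62 - 149/90 = -6697/1395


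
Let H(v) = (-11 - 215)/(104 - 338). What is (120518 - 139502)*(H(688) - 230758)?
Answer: 170846969944/39 ≈ 4.3807e+9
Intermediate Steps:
H(v) = 113/117 (H(v) = -226/(-234) = -226*(-1/234) = 113/117)
(120518 - 139502)*(H(688) - 230758) = (120518 - 139502)*(113/117 - 230758) = -18984*(-26998573/117) = 170846969944/39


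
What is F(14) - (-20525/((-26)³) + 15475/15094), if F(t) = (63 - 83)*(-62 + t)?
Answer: 127049332645/132646072 ≈ 957.81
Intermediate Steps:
F(t) = 1240 - 20*t (F(t) = -20*(-62 + t) = 1240 - 20*t)
F(14) - (-20525/((-26)³) + 15475/15094) = (1240 - 20*14) - (-20525/((-26)³) + 15475/15094) = (1240 - 280) - (-20525/(-17576) + 15475*(1/15094)) = 960 - (-20525*(-1/17576) + 15475/15094) = 960 - (20525/17576 + 15475/15094) = 960 - 1*290896475/132646072 = 960 - 290896475/132646072 = 127049332645/132646072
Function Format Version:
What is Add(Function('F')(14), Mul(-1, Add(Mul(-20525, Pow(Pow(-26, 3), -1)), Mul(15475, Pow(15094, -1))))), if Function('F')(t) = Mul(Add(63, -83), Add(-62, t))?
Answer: Rational(127049332645, 132646072) ≈ 957.81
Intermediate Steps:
Function('F')(t) = Add(1240, Mul(-20, t)) (Function('F')(t) = Mul(-20, Add(-62, t)) = Add(1240, Mul(-20, t)))
Add(Function('F')(14), Mul(-1, Add(Mul(-20525, Pow(Pow(-26, 3), -1)), Mul(15475, Pow(15094, -1))))) = Add(Add(1240, Mul(-20, 14)), Mul(-1, Add(Mul(-20525, Pow(Pow(-26, 3), -1)), Mul(15475, Pow(15094, -1))))) = Add(Add(1240, -280), Mul(-1, Add(Mul(-20525, Pow(-17576, -1)), Mul(15475, Rational(1, 15094))))) = Add(960, Mul(-1, Add(Mul(-20525, Rational(-1, 17576)), Rational(15475, 15094)))) = Add(960, Mul(-1, Add(Rational(20525, 17576), Rational(15475, 15094)))) = Add(960, Mul(-1, Rational(290896475, 132646072))) = Add(960, Rational(-290896475, 132646072)) = Rational(127049332645, 132646072)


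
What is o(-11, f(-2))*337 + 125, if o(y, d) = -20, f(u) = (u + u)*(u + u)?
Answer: -6615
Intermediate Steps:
f(u) = 4*u**2 (f(u) = (2*u)*(2*u) = 4*u**2)
o(-11, f(-2))*337 + 125 = -20*337 + 125 = -6740 + 125 = -6615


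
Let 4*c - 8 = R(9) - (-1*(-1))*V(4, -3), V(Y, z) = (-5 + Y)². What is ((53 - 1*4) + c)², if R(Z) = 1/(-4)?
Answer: 657721/256 ≈ 2569.2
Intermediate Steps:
R(Z) = -¼
c = 27/16 (c = 2 + (-¼ - (-1*(-1))*(-5 + 4)²)/4 = 2 + (-¼ - (-1)²)/4 = 2 + (-¼ - 1)/4 = 2 + (¼)*(-5/4) = 2 - 5/16 = 27/16 ≈ 1.6875)
((53 - 1*4) + c)² = ((53 - 1*4) + 27/16)² = ((53 - 4) + 27/16)² = (49 + 27/16)² = (811/16)² = 657721/256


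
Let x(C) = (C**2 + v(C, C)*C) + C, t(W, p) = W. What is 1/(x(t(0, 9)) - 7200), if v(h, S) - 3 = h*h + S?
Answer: -1/7200 ≈ -0.00013889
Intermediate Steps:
v(h, S) = 3 + S + h**2 (v(h, S) = 3 + (h*h + S) = 3 + (h**2 + S) = 3 + (S + h**2) = 3 + S + h**2)
x(C) = C + C**2 + C*(3 + C + C**2) (x(C) = (C**2 + (3 + C + C**2)*C) + C = (C**2 + C*(3 + C + C**2)) + C = C + C**2 + C*(3 + C + C**2))
1/(x(t(0, 9)) - 7200) = 1/(0*(4 + 0**2 + 2*0) - 7200) = 1/(0*(4 + 0 + 0) - 7200) = 1/(0*4 - 7200) = 1/(0 - 7200) = 1/(-7200) = -1/7200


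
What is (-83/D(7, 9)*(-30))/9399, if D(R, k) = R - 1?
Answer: 415/9399 ≈ 0.044154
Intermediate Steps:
D(R, k) = -1 + R
(-83/D(7, 9)*(-30))/9399 = (-83/(-1 + 7)*(-30))/9399 = (-83/6*(-30))*(1/9399) = (-83*⅙*(-30))*(1/9399) = -83/6*(-30)*(1/9399) = 415*(1/9399) = 415/9399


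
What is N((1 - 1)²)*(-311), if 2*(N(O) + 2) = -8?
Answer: 1866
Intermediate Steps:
N(O) = -6 (N(O) = -2 + (½)*(-8) = -2 - 4 = -6)
N((1 - 1)²)*(-311) = -6*(-311) = 1866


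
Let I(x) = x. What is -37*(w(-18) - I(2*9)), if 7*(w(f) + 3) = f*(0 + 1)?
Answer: 6105/7 ≈ 872.14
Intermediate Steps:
w(f) = -3 + f/7 (w(f) = -3 + (f*(0 + 1))/7 = -3 + (f*1)/7 = -3 + f/7)
-37*(w(-18) - I(2*9)) = -37*((-3 + (⅐)*(-18)) - 2*9) = -37*((-3 - 18/7) - 1*18) = -37*(-39/7 - 18) = -37*(-165/7) = 6105/7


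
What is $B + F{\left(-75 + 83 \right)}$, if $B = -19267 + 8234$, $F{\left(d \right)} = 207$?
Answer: $-10826$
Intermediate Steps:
$B = -11033$
$B + F{\left(-75 + 83 \right)} = -11033 + 207 = -10826$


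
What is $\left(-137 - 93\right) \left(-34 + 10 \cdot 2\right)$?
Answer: $3220$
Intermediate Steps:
$\left(-137 - 93\right) \left(-34 + 10 \cdot 2\right) = - 230 \left(-34 + 20\right) = \left(-230\right) \left(-14\right) = 3220$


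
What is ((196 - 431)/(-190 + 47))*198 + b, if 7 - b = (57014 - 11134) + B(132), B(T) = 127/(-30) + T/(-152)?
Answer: -168735013/3705 ≈ -45543.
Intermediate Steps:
B(T) = -127/30 - T/152 (B(T) = 127*(-1/30) + T*(-1/152) = -127/30 - T/152)
b = -13072351/285 (b = 7 - ((57014 - 11134) + (-127/30 - 1/152*132)) = 7 - (45880 + (-127/30 - 33/38)) = 7 - (45880 - 1454/285) = 7 - 1*13074346/285 = 7 - 13074346/285 = -13072351/285 ≈ -45868.)
((196 - 431)/(-190 + 47))*198 + b = ((196 - 431)/(-190 + 47))*198 - 13072351/285 = -235/(-143)*198 - 13072351/285 = -235*(-1/143)*198 - 13072351/285 = (235/143)*198 - 13072351/285 = 4230/13 - 13072351/285 = -168735013/3705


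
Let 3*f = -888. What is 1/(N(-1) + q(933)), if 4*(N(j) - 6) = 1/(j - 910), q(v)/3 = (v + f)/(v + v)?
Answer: 1133284/7960007 ≈ 0.14237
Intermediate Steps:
f = -296 (f = (1/3)*(-888) = -296)
q(v) = 3*(-296 + v)/(2*v) (q(v) = 3*((v - 296)/(v + v)) = 3*((-296 + v)/((2*v))) = 3*((-296 + v)*(1/(2*v))) = 3*((-296 + v)/(2*v)) = 3*(-296 + v)/(2*v))
N(j) = 6 + 1/(4*(-910 + j)) (N(j) = 6 + 1/(4*(j - 910)) = 6 + 1/(4*(-910 + j)))
1/(N(-1) + q(933)) = 1/((-21839 + 24*(-1))/(4*(-910 - 1)) + (3/2 - 444/933)) = 1/((1/4)*(-21839 - 24)/(-911) + (3/2 - 444*1/933)) = 1/((1/4)*(-1/911)*(-21863) + (3/2 - 148/311)) = 1/(21863/3644 + 637/622) = 1/(7960007/1133284) = 1133284/7960007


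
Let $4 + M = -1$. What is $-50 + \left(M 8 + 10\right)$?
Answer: $-80$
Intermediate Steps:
$M = -5$ ($M = -4 - 1 = -5$)
$-50 + \left(M 8 + 10\right) = -50 + \left(\left(-5\right) 8 + 10\right) = -50 + \left(-40 + 10\right) = -50 - 30 = -80$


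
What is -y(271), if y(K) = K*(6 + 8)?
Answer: -3794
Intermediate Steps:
y(K) = 14*K (y(K) = K*14 = 14*K)
-y(271) = -14*271 = -1*3794 = -3794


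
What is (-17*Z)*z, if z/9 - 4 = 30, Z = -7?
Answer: 36414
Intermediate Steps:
z = 306 (z = 36 + 9*30 = 36 + 270 = 306)
(-17*Z)*z = -17*(-7)*306 = 119*306 = 36414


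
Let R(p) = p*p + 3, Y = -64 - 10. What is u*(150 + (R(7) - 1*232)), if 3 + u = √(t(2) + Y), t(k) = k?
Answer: 90 - 180*I*√2 ≈ 90.0 - 254.56*I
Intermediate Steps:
Y = -74
R(p) = 3 + p² (R(p) = p² + 3 = 3 + p²)
u = -3 + 6*I*√2 (u = -3 + √(2 - 74) = -3 + √(-72) = -3 + 6*I*√2 ≈ -3.0 + 8.4853*I)
u*(150 + (R(7) - 1*232)) = (-3 + 6*I*√2)*(150 + ((3 + 7²) - 1*232)) = (-3 + 6*I*√2)*(150 + ((3 + 49) - 232)) = (-3 + 6*I*√2)*(150 + (52 - 232)) = (-3 + 6*I*√2)*(150 - 180) = (-3 + 6*I*√2)*(-30) = 90 - 180*I*√2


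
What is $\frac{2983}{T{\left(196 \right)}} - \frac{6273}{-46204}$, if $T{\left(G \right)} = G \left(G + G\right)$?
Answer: $\frac{154948417}{887486432} \approx 0.17459$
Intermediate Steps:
$T{\left(G \right)} = 2 G^{2}$ ($T{\left(G \right)} = G 2 G = 2 G^{2}$)
$\frac{2983}{T{\left(196 \right)}} - \frac{6273}{-46204} = \frac{2983}{2 \cdot 196^{2}} - \frac{6273}{-46204} = \frac{2983}{2 \cdot 38416} - - \frac{6273}{46204} = \frac{2983}{76832} + \frac{6273}{46204} = \frac{154948417}{887486432}$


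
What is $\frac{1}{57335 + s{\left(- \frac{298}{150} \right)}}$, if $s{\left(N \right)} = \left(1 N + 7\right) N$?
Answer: $\frac{5625}{322453351} \approx 1.7444 \cdot 10^{-5}$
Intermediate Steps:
$s{\left(N \right)} = N \left(7 + N\right)$ ($s{\left(N \right)} = \left(N + 7\right) N = \left(7 + N\right) N = N \left(7 + N\right)$)
$\frac{1}{57335 + s{\left(- \frac{298}{150} \right)}} = \frac{1}{57335 + - \frac{298}{150} \left(7 - \frac{298}{150}\right)} = \frac{1}{57335 + \left(-298\right) \frac{1}{150} \left(7 - \frac{149}{75}\right)} = \frac{1}{57335 - \frac{149 \left(7 - \frac{149}{75}\right)}{75}} = \frac{1}{57335 - \frac{56024}{5625}} = \frac{1}{\frac{322453351}{5625}} = \frac{5625}{322453351}$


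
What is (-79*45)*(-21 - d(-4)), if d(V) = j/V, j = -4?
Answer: 78210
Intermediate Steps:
d(V) = -4/V
(-79*45)*(-21 - d(-4)) = (-79*45)*(-21 - (-4)/(-4)) = -3555*(-21 - (-4)*(-1)/4) = -3555*(-21 - 1*1) = -3555*(-21 - 1) = -3555*(-22) = 78210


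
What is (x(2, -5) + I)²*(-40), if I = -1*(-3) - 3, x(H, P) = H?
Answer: -160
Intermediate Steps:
I = 0 (I = 3 - 3 = 0)
(x(2, -5) + I)²*(-40) = (2 + 0)²*(-40) = 2²*(-40) = 4*(-40) = -160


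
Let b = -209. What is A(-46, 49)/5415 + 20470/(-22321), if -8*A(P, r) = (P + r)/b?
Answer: -61777618879/67363885160 ≈ -0.91707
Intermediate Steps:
A(P, r) = P/1672 + r/1672 (A(P, r) = -(P + r)/(8*(-209)) = -(P + r)*(-1)/(8*209) = -(-P/209 - r/209)/8 = P/1672 + r/1672)
A(-46, 49)/5415 + 20470/(-22321) = ((1/1672)*(-46) + (1/1672)*49)/5415 + 20470/(-22321) = (-23/836 + 49/1672)*(1/5415) + 20470*(-1/22321) = (3/1672)*(1/5415) - 20470/22321 = 1/3017960 - 20470/22321 = -61777618879/67363885160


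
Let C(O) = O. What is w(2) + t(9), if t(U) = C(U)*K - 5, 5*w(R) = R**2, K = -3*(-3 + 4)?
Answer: -156/5 ≈ -31.200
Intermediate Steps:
K = -3 (K = -3*1 = -3)
w(R) = R**2/5
t(U) = -5 - 3*U (t(U) = U*(-3) - 5 = -3*U - 5 = -5 - 3*U)
w(2) + t(9) = (1/5)*2**2 + (-5 - 3*9) = (1/5)*4 + (-5 - 27) = 4/5 - 32 = -156/5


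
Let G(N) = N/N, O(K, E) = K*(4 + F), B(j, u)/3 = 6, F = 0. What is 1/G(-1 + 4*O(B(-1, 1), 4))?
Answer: 1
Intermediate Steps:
B(j, u) = 18 (B(j, u) = 3*6 = 18)
O(K, E) = 4*K (O(K, E) = K*(4 + 0) = K*4 = 4*K)
G(N) = 1
1/G(-1 + 4*O(B(-1, 1), 4)) = 1/1 = 1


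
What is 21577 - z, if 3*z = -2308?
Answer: 67039/3 ≈ 22346.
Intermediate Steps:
z = -2308/3 (z = (⅓)*(-2308) = -2308/3 ≈ -769.33)
21577 - z = 21577 - 1*(-2308/3) = 21577 + 2308/3 = 67039/3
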